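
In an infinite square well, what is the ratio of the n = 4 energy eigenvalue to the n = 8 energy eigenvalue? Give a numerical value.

0.25

E_n = n²π²ℏ²/(2mL²) so the ratio is n₂²/n₁² = 16/64 = 0.25.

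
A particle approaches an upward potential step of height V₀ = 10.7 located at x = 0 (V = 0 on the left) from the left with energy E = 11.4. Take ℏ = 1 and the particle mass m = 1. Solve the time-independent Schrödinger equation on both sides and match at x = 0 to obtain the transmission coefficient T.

On each side the TISE gives plane waves with k = √(2m(E − V))/ℏ: k₁ = √(2·1·11.4) = 4.775, k₂ = √(2·1·0.7) = 1.183.
Matching ψ and ψ′ at x = 0 gives r = (k₁ − k₂)/(k₁ + k₂), so R = r² = 0.3634 and T = 1 − R = 0.6366.

T = 0.637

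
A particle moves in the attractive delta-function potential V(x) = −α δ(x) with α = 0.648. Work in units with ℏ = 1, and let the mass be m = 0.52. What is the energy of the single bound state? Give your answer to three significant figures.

E = -0.109

The bound state is ψ(x) = √κ e^{−κ|x|}. The derivative jump ψ'(0⁺) − ψ'(0⁻) = −(2mα/ℏ²)ψ(0) fixes κ = mα/ℏ² = 0.3370.
Then E = −ℏ²κ²/(2m) = −mα²/(2ℏ²) = -0.1092.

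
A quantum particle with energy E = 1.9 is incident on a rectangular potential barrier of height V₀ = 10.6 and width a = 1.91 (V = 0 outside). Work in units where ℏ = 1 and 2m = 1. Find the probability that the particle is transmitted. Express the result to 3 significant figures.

E < V₀: inside the barrier ψ ∝ e^{±κx} with κ = √(2m(V₀ − E))/ℏ = 2.950.
κa = 5.634, sinh(κa) = 139.8.
The exact tunnelling result is T⁻¹ = 1 + V₀² sinh²(κa) / [4E(V₀ − E)] = 33230, so T = 0.0000301.

T = 0.0000301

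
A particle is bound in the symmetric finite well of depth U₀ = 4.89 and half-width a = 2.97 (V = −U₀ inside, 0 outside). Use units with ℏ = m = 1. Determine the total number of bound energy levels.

N = 6

The dimensionless depth is z₀ = a√(2mU₀)/ℏ = 2.97 × √(9.780) = 9.288.
A new bound state (alternating even/odd) appears each time z₀ passes a multiple of π/2, so N = ⌊2z₀/π⌋ + 1 = ⌊5.913⌋ + 1 = 6.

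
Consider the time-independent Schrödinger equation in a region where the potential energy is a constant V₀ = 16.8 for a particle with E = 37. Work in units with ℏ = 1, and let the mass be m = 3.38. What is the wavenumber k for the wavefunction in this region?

k = 11.7

With E > V₀ the solution is oscillatory, ψ ∝ e^{±ikx} with k = √(2m(E − V₀))/ℏ.
k = √(2 × 3.38 × 20.2) = 11.69.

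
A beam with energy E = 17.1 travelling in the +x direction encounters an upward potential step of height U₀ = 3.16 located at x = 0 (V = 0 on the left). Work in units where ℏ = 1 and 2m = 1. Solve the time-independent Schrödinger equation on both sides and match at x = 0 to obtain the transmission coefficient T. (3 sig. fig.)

On each side the TISE gives plane waves with k = √(2m(E − V))/ℏ: k₁ = √(2·½·17.1) = 4.135, k₂ = √(2·½·13.94) = 3.734.
Continuity of ψ and ψ′ at the step yields the reflection amplitude r = (k₁ − k₂)/(k₁ + k₂) = 0.05103; thus R = |r|² = 0.002605, T = 0.9974.

T = 0.997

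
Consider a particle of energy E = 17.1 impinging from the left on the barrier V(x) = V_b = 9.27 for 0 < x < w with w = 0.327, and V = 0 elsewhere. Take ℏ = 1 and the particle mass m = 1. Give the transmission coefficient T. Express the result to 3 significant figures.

T = 0.871

Above the barrier the interior wavenumber is k₂ = √(2m(E − V_b))/ℏ = 3.957, giving phase k₂w = 1.294.
Matching at both interfaces gives T⁻¹ = 1 + V_b² sin²(k₂w) / [4E(E − V_b)] = 1.148, hence T = 0.871.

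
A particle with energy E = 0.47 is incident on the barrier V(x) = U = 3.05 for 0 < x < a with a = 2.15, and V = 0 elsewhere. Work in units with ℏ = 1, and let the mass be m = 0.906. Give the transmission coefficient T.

T = 0.000191

E < U: inside the barrier ψ ∝ e^{±κx} with κ = √(2m(U − E))/ℏ = 2.162.
κa = 4.649, sinh(κa) = 52.22.
Matching ψ, ψ′ at both faces gives T = [1 + U² sinh²(κa) / (4E(U − E))]⁻¹ = 1/5230 = 0.000191.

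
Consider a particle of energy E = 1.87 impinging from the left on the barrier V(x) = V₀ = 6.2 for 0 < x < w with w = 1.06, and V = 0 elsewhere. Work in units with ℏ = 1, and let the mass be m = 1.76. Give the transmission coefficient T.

E < V₀: inside the barrier ψ ∝ e^{±κx} with κ = √(2m(V₀ − E))/ℏ = 3.904.
κw = 4.138, sinh(κw) = 31.34.
The exact tunnelling result is T⁻¹ = 1 + V₀² sinh²(κw) / [4E(V₀ − E)] = 1167, so T = 0.000857.

T = 0.000857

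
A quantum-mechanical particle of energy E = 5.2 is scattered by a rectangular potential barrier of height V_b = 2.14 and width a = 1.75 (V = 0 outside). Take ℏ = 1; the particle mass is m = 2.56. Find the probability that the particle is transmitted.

T = 0.975

Above the barrier the interior wavenumber is k₂ = √(2m(E − V_b))/ℏ = 3.958, giving phase k₂a = 6.927.
Matching at both interfaces gives T⁻¹ = 1 + V_b² sin²(k₂a) / [4E(E − V_b)] = 1.026, hence T = 0.975.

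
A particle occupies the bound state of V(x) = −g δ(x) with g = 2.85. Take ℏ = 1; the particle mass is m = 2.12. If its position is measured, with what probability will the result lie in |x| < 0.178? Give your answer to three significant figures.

P = 0.884

The normalised bound state is ψ = √κ e^{−κ|x|} with κ = mg/ℏ² = 6.042.
P(|x| < d) = ∫_{−d}^{d} κ e^{−2κ|x|} dx = 1 − e^{−2κd} = 1 − e^{−2.151} = 0.8836.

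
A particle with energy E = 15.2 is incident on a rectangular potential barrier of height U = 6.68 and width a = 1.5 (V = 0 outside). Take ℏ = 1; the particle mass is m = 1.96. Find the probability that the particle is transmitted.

E > U: inside the barrier k₂ = √(2m(E − U))/ℏ = 5.779, k₂a = 8.669.
T = [1 + U² sin²(k₂a) / (4E(E − U))]⁻¹ = 1/1.041 = 0.961.

T = 0.961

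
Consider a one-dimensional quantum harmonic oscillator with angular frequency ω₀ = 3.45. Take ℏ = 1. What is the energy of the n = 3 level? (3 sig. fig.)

The oscillator eigenvalues are E_n = ℏω₀(n + ½), so E_3 = 3.45 × 3.5 = 12.08.

E = 12.1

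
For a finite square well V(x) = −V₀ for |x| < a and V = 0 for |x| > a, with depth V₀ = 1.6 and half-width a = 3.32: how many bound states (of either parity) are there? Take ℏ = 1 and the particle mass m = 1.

Define the well-strength parameter z₀ = (a/ℏ)√(2mV₀) = 3.32 × √(2·1·1.6) = 5.939.
The even/odd transcendental equations gain one root per π/2 in z₀, giving N = 1 + ⌊2z₀/π⌋ = 1 + ⌊3.781⌋ = 4.

N = 4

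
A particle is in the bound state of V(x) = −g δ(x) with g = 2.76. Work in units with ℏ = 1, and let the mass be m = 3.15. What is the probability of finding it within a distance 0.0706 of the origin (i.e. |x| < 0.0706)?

P = 0.707

The normalised bound state is ψ = √κ e^{−κ|x|} with κ = mg/ℏ² = 8.694.
P(|x| < d) = ∫_{−d}^{d} κ e^{−2κ|x|} dx = 1 − e^{−2κd} = 1 − e^{−1.228} = 0.7070.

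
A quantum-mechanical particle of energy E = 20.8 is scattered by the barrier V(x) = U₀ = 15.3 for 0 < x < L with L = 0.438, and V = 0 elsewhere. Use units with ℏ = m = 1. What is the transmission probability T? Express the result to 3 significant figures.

T = 0.665

E > U₀: inside the barrier k₂ = √(2m(E − U₀))/ℏ = 3.317, k₂L = 1.453.
T = [1 + U₀² sin²(k₂L) / (4E(E − U₀))]⁻¹ = 1/1.504 = 0.665.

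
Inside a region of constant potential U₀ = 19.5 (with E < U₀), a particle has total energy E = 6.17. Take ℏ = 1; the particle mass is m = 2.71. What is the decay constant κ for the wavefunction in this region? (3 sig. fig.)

Since E < U₀ the TISE in this region is ψ'' = κ²ψ with κ = √(2m(U₀ − E))/ℏ.
κ = √(2 × 2.71 × 13.33) = 8.500.

κ = 8.50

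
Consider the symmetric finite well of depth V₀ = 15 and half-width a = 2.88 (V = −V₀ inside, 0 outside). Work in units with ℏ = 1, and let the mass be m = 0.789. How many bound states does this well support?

N = 9

The dimensionless depth is z₀ = a√(2mV₀)/ℏ = 2.88 × √(23.67) = 14.01.
A new bound state (alternating even/odd) appears each time z₀ passes a multiple of π/2, so N = ⌊2z₀/π⌋ + 1 = ⌊8.920⌋ + 1 = 9.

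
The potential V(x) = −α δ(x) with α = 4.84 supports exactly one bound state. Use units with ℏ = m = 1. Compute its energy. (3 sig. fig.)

E = -11.7

For x ≠ 0 the bound state is ψ ∝ e^{−κ|x|}; integrating the TISE across the delta gives the cusp condition 2κ = 2mα/ℏ², so κ = 4.840.
Then E = −ℏ²κ²/(2m) = −mα²/(2ℏ²) = -11.71.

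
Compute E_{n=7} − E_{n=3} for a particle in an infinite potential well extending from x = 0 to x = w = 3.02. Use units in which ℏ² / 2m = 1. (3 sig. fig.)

ΔE = 43.3

E_n = n²π²ℏ²/(2mw²), so ΔE = (7² − 3²) π²ℏ²/(2mw²).
ΔE = 40 × π² / (2 × 0.5 × 3.02²) = 43.29.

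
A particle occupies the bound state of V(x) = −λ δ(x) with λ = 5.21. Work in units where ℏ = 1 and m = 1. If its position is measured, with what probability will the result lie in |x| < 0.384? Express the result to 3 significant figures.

P = 0.982

The normalised bound state is ψ = √κ e^{−κ|x|} with κ = mλ/ℏ² = 5.210.
P(|x| < d) = ∫_{−d}^{d} κ e^{−2κ|x|} dx = 1 − e^{−2κd} = 1 − e^{−4.001} = 0.9817.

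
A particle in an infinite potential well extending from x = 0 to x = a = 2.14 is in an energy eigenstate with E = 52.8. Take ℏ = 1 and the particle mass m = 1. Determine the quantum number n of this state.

For an infinite well E_n = n²π²ℏ²/(2ma²), so n = (a/πℏ)√(2mE).
n = (2.14/π) × √(2 × 1 × 52.8) = 7.000 → n = 7.

n = 7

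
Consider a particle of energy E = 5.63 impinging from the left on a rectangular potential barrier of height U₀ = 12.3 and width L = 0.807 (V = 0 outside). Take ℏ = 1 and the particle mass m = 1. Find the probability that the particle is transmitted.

T = 0.0109

E < U₀: inside the barrier ψ ∝ e^{±κx} with κ = √(2m(U₀ − E))/ℏ = 3.652.
κL = 2.947, sinh(κL) = 9.503.
The exact tunnelling result is T⁻¹ = 1 + U₀² sinh²(κL) / [4E(U₀ − E)] = 91.95, so T = 0.0109.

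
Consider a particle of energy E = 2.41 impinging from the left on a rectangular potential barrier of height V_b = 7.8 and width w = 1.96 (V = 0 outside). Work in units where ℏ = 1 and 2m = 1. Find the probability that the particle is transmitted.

E < V_b: inside the barrier ψ ∝ e^{±κx} with κ = √(2m(V_b − E))/ℏ = 2.322.
κw = 4.550, sinh(κw) = 47.33.
The exact tunnelling result is T⁻¹ = 1 + V_b² sinh²(κw) / [4E(V_b − E)] = 2624, so T = 0.000381.

T = 0.000381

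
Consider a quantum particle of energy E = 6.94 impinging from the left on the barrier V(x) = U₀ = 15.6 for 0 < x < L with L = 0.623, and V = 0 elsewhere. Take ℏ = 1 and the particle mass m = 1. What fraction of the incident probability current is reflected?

E < U₀: inside the barrier ψ ∝ e^{±κx} with κ = √(2m(U₀ − E))/ℏ = 4.162.
κL = 2.593, sinh(κL) = 6.646.
Matching ψ, ψ′ at both faces gives T = [1 + U₀² sinh²(κL) / (4E(U₀ − E))]⁻¹ = 1/45.71 = 0.0219.
R = 1 − T = 0.978.

R = 0.978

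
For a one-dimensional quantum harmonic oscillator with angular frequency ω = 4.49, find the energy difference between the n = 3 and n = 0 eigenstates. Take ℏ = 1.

ΔE = 13.5

E_n = ℏω(n + ½), so ΔE = (3 − 0) ℏω = 3 × 4.49 = 13.47.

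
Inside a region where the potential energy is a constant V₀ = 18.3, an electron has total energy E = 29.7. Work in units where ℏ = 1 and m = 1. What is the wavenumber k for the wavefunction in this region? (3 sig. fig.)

k = 4.77

With E > V₀ the solution is oscillatory, ψ ∝ e^{±ikx} with k = √(2m(E − V₀))/ℏ.
k = √(2 × 1 × 11.4) = 4.775.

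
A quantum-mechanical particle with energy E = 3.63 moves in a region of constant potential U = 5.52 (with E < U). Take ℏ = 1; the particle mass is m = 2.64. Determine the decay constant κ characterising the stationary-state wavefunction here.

Since E < U the TISE in this region is ψ'' = κ²ψ with κ = √(2m(U − E))/ℏ.
κ = √(2 × 2.64 × 1.89) = 3.159.

κ = 3.16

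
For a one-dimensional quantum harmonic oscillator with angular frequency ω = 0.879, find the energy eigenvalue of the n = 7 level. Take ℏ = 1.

Using E_n = (n + ½)ℏω: E_7 = 7.5 × 0.879 = 6.593.

E = 6.59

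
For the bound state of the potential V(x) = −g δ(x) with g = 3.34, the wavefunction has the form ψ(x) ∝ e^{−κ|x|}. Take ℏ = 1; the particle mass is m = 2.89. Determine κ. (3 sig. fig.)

Integrate −(ℏ²/2m)ψ'' − gδ(x)ψ = Eψ from −ε to +ε: the ψ'' term gives ψ'(0⁺) − ψ'(0⁻) and the δ term gives −(2mg/ℏ²)ψ(0).
With ψ ∝ e^{−κ|x|} this yields −2κ = −2mg/ℏ², so κ = mg/ℏ² = 9.653.

κ = 9.65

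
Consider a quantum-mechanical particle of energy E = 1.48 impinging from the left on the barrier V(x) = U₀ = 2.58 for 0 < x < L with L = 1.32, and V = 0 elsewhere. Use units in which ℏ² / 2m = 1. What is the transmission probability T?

Since E < U₀ the interior solution is evanescent with decay constant κ = √(2m(U₀ − E))/ℏ = 1.049.
κL = 1.384, sinh(κL) = 1.871.
The exact tunnelling result is T⁻¹ = 1 + U₀² sinh²(κL) / [4E(U₀ − E)] = 4.578, so T = 0.218.

T = 0.218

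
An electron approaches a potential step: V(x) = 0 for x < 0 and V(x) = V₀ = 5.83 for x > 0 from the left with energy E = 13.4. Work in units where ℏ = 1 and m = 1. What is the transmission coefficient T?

T = 0.980

The wavenumbers are k₁ = √(2mE)/ℏ = 5.177 on the left and k₂ = √(2m(E − V₀))/ℏ = 3.891 on the right.
Continuity of ψ and ψ′ at the step yields the reflection amplitude r = (k₁ − k₂)/(k₁ + k₂) = 0.1418; thus R = |r|² = 0.02011, T = 0.9799.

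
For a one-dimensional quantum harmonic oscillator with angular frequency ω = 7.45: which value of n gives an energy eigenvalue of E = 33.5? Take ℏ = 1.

Invert E_n = (n + ½)ℏω: n = E/ℏω − ½ = 3.997, so n = 4.

n = 4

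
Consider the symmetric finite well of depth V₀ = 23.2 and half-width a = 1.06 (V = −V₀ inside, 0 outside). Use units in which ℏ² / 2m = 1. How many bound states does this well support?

N = 4

The dimensionless depth is z₀ = a√(2mV₀)/ℏ = 1.06 × √(23.20) = 5.106.
A new bound state (alternating even/odd) appears each time z₀ passes a multiple of π/2, so N = ⌊2z₀/π⌋ + 1 = ⌊3.250⌋ + 1 = 4.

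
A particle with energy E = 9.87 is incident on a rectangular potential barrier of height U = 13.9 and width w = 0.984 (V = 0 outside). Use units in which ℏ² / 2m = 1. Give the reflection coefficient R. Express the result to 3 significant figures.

R = 0.938

Since E < U the interior solution is evanescent with decay constant κ = √(2m(U − E))/ℏ = 2.007.
κw = 1.975, sinh(κw) = 3.535.
Matching ψ, ψ′ at both faces gives T = [1 + U² sinh²(κw) / (4E(U − E))]⁻¹ = 1/16.18 = 0.0618.
R = 1 − T = 0.938.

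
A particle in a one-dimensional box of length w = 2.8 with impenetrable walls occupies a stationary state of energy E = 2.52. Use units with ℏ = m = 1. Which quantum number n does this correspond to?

From E_n = n²π²ℏ²/(2mw²) invert to n = √(2mw²E)/(πℏ).
n = (2.8/π) × √(2 × 1 × 2.52) = 2.001 → n = 2.

n = 2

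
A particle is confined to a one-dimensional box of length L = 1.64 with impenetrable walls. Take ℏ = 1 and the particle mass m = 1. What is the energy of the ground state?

The infinite-well eigenfunctions ψ_n = √(2/L) sin(nπx/L) vanish at both walls, giving E_n = n²π²ℏ²/(2mL²).
E_1 = 1² × π² / (2 × 1 × 1.64²) = 1.835.

E = 1.83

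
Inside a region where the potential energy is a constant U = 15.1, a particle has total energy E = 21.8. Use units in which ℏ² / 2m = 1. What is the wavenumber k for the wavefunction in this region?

k = 2.59

With E > U the solution is oscillatory, ψ ∝ e^{±ikx} with k = √(2m(E − U))/ℏ.
k = √(2 × 0.5 × 6.7) = 2.588.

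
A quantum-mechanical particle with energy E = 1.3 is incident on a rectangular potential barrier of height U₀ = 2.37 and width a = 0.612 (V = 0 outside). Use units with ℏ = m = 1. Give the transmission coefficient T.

E < U₀: inside the barrier ψ ∝ e^{±κx} with κ = √(2m(U₀ − E))/ℏ = 1.463.
κa = 0.8953, sinh(κa) = 1.020.
The exact tunnelling result is T⁻¹ = 1 + U₀² sinh²(κa) / [4E(U₀ − E)] = 2.050, so T = 0.488.

T = 0.488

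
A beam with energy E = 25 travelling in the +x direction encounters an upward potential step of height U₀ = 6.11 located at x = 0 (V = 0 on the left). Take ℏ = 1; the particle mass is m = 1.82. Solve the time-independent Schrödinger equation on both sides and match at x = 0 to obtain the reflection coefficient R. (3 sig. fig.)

On each side the TISE gives plane waves with k = √(2m(E − V))/ℏ: k₁ = √(2·1.82·25) = 9.539, k₂ = √(2·1.82·18.89) = 8.292.
Matching ψ and ψ′ at x = 0 gives r = (k₁ − k₂)/(k₁ + k₂), so R = r² = 0.004892 and T = 1 − R = 0.9951.

R = 0.00489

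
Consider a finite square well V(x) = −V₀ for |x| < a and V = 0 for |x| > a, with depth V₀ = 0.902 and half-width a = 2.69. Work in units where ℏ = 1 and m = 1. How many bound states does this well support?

N = 3

The dimensionless depth is z₀ = a√(2mV₀)/ℏ = 2.69 × √(1.804) = 3.613.
The even/odd transcendental equations gain one root per π/2 in z₀, giving N = 1 + ⌊2z₀/π⌋ = 1 + ⌊2.300⌋ = 3.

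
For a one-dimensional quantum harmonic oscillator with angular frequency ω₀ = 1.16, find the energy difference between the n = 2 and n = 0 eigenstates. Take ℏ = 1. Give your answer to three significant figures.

E_n = ℏω₀(n + ½), so ΔE = (2 − 0) ℏω₀ = 2 × 1.16 = 2.320.

ΔE = 2.32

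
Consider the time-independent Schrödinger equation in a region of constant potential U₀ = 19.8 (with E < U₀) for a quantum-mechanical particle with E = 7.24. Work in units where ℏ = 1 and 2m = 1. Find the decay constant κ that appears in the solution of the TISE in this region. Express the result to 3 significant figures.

Since E < U₀ the TISE in this region is ψ'' = κ²ψ with κ = √(2m(U₀ − E))/ℏ.
κ = √(2 × 0.5 × 12.56) = 3.544.

κ = 3.54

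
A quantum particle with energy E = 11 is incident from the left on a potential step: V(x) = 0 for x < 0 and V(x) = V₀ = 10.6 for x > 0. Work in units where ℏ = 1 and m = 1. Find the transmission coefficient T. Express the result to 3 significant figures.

The wavenumbers are k₁ = √(2mE)/ℏ = 4.690 on the left and k₂ = √(2m(E − V₀))/ℏ = 0.8944 on the right.
Continuity of ψ and ψ′ at the step yields the reflection amplitude r = (k₁ − k₂)/(k₁ + k₂) = 0.6797; thus R = |r|² = 0.4620, T = 0.5380.

T = 0.538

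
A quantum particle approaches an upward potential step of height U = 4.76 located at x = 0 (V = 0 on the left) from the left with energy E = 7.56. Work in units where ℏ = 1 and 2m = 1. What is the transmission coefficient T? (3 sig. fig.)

T = 0.941

The wavenumbers are k₁ = √(2mE)/ℏ = 2.750 on the left and k₂ = √(2m(E − U))/ℏ = 1.673 on the right.
Matching ψ and ψ′ at x = 0 gives r = (k₁ − k₂)/(k₁ + k₂), so R = r² = 0.05921 and T = 1 − R = 0.9408.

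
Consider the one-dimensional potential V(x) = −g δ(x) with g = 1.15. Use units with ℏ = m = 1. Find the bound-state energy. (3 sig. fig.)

E = -0.661

For x ≠ 0 the bound state is ψ ∝ e^{−κ|x|}; integrating the TISE across the delta gives the cusp condition 2κ = 2mg/ℏ², so κ = 1.150.
Then E = −ℏ²κ²/(2m) = −mg²/(2ℏ²) = -0.6613.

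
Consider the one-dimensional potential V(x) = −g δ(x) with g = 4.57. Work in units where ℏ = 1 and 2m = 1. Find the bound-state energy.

E = -5.22

For x ≠ 0 the bound state is ψ ∝ e^{−κ|x|}; integrating the TISE across the delta gives the cusp condition 2κ = 2mg/ℏ², so κ = 2.285.
Then E = −ℏ²κ²/(2m) = −mg²/(2ℏ²) = -5.221.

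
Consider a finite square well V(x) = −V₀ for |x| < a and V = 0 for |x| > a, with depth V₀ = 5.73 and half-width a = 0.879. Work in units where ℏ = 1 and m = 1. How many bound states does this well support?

Define the well-strength parameter z₀ = (a/ℏ)√(2mV₀) = 0.879 × √(2·1·5.73) = 2.976.
The even/odd transcendental equations gain one root per π/2 in z₀, giving N = 1 + ⌊2z₀/π⌋ = 1 + ⌊1.894⌋ = 2.

N = 2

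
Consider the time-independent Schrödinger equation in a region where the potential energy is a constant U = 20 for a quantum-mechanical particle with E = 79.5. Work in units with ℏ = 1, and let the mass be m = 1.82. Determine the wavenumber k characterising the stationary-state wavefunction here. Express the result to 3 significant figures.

With E > U the solution is oscillatory, ψ ∝ e^{±ikx} with k = √(2m(E − U))/ℏ.
k = √(2 × 1.82 × 59.5) = 14.72.

k = 14.7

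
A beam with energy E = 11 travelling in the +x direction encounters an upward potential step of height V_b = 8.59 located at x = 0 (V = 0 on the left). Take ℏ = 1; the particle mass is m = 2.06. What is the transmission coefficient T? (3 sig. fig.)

On each side the TISE gives plane waves with k = √(2m(E − V))/ℏ: k₁ = √(2·2.06·11) = 6.732, k₂ = √(2·2.06·2.41) = 3.151.
Continuity of ψ and ψ′ at the step yields the reflection amplitude r = (k₁ − k₂)/(k₁ + k₂) = 0.3623; thus R = |r|² = 0.1313, T = 0.8687.

T = 0.869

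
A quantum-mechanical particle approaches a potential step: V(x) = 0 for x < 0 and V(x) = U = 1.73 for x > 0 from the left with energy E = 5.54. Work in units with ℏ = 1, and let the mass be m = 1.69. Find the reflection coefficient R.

The wavenumbers are k₁ = √(2mE)/ℏ = 4.327 on the left and k₂ = √(2m(E − U))/ℏ = 3.589 on the right.
Matching ψ and ψ′ at x = 0 gives r = (k₁ − k₂)/(k₁ + k₂), so R = r² = 0.008708 and T = 1 − R = 0.9913.

R = 0.00871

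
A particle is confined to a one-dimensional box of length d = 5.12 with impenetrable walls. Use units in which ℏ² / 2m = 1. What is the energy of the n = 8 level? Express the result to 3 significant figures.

Requiring ψ(0) = ψ(d) = 0 quantises k = nπ/d, hence E_n = ℏ²k²/2m = n²π²ℏ²/(2md²).
E_8 = 8² × π² / (2 × 0.5 × 5.12²) = 24.10.

E = 24.1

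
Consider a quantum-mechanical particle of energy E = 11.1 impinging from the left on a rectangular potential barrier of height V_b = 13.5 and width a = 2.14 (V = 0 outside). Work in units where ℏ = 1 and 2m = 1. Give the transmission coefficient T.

T = 0.00308

E < V_b: inside the barrier ψ ∝ e^{±κx} with κ = √(2m(V_b − E))/ℏ = 1.549.
κa = 3.315, sinh(κa) = 13.75.
Matching ψ, ψ′ at both faces gives T = [1 + V_b² sinh²(κa) / (4E(V_b − E))]⁻¹ = 1/324.2 = 0.00308.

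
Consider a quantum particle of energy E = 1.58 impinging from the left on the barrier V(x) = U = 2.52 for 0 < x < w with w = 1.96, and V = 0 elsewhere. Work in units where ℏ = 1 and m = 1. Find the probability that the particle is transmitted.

Since E < U the interior solution is evanescent with decay constant κ = √(2m(U − E))/ℏ = 1.371.
κw = 2.687, sinh(κw) = 7.313.
The exact tunnelling result is T⁻¹ = 1 + U² sinh²(κw) / [4E(U − E)] = 58.16, so T = 0.0172.

T = 0.0172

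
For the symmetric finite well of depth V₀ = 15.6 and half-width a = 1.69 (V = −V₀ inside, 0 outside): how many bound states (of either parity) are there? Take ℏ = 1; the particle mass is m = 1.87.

N = 9

The dimensionless depth is z₀ = a√(2mV₀)/ℏ = 1.69 × √(58.34) = 12.91.
A new bound state (alternating even/odd) appears each time z₀ passes a multiple of π/2, so N = ⌊2z₀/π⌋ + 1 = ⌊8.218⌋ + 1 = 9.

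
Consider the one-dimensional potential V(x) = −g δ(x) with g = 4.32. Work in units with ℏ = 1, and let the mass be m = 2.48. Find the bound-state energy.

For x ≠ 0 the bound state is ψ ∝ e^{−κ|x|}; integrating the TISE across the delta gives the cusp condition 2κ = 2mg/ℏ², so κ = 10.71.
Then E = −ℏ²κ²/(2m) = −mg²/(2ℏ²) = -23.14.

E = -23.1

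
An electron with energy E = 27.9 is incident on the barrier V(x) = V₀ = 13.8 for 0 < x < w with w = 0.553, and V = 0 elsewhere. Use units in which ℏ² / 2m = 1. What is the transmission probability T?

T = 0.915

E > V₀: inside the barrier k₂ = √(2m(E − V₀))/ℏ = 3.755, k₂w = 2.077.
Matching at both interfaces gives T⁻¹ = 1 + V₀² sin²(k₂w) / [4E(E − V₀)] = 1.093, hence T = 0.915.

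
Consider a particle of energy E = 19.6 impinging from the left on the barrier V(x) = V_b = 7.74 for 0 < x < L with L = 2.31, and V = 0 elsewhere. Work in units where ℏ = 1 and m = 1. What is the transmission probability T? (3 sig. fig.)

T = 0.943

Above the barrier the interior wavenumber is k₂ = √(2m(E − V_b))/ℏ = 4.870, giving phase k₂L = 11.25.
T = [1 + V_b² sin²(k₂L) / (4E(E − V_b))]⁻¹ = 1/1.060 = 0.943.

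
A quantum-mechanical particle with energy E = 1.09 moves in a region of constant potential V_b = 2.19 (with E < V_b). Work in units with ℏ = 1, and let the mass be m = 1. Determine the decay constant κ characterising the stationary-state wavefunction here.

κ = 1.48

Since E < V_b the TISE in this region is ψ'' = κ²ψ with κ = √(2m(V_b − E))/ℏ.
κ = √(2 × 1 × 1.1) = 1.483.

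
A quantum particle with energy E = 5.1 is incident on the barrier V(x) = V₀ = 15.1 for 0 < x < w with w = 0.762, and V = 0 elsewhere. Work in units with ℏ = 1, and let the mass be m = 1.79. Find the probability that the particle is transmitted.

T = 0.000392

Since E < V₀ the interior solution is evanescent with decay constant κ = √(2m(V₀ − E))/ℏ = 5.983.
κw = 4.559, sinh(κw) = 47.75.
The exact tunnelling result is T⁻¹ = 1 + V₀² sinh²(κw) / [4E(V₀ − E)] = 2550, so T = 0.000392.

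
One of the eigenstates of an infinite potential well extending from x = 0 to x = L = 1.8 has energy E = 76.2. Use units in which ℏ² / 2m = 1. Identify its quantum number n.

From E_n = n²π²ℏ²/(2mL²) invert to n = √(2mL²E)/(πℏ).
n = (1.8/π) × √(2 × 0.5 × 76.2) = 5.001 → n = 5.

n = 5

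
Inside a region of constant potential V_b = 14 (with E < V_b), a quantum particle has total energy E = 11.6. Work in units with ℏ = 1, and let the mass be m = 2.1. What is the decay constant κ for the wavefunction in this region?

Since E < V_b the TISE in this region is ψ'' = κ²ψ with κ = √(2m(V_b − E))/ℏ.
κ = √(2 × 2.1 × 2.4) = 3.175.

κ = 3.17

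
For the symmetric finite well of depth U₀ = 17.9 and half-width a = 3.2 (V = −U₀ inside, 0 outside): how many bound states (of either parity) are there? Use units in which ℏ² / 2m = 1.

N = 9

Define the well-strength parameter z₀ = (a/ℏ)√(2mU₀) = 3.2 × √(2·0.5·17.9) = 13.54.
The even/odd transcendental equations gain one root per π/2 in z₀, giving N = 1 + ⌊2z₀/π⌋ = 1 + ⌊8.619⌋ = 9.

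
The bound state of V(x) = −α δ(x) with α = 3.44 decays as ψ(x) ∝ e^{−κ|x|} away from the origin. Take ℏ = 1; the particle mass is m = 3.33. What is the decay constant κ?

Integrate −(ℏ²/2m)ψ'' − αδ(x)ψ = Eψ from −ε to +ε: the ψ'' term gives ψ'(0⁺) − ψ'(0⁻) and the δ term gives −(2mα/ℏ²)ψ(0).
With ψ ∝ e^{−κ|x|} this yields −2κ = −2mα/ℏ², so κ = mα/ℏ² = 11.46.

κ = 11.5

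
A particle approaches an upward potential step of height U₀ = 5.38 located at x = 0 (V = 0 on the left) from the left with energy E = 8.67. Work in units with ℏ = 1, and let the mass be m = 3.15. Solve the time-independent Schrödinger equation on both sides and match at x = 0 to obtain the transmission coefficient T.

T = 0.944

The wavenumbers are k₁ = √(2mE)/ℏ = 7.391 on the left and k₂ = √(2m(E − U₀))/ℏ = 4.553 on the right.
Matching ψ and ψ′ at x = 0 gives r = (k₁ − k₂)/(k₁ + k₂), so R = r² = 0.05646 and T = 1 − R = 0.9435.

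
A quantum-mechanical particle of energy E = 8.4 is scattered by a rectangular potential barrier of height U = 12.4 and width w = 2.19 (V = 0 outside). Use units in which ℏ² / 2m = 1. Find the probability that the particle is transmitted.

E < U: inside the barrier ψ ∝ e^{±κx} with κ = √(2m(U − E))/ℏ = 2.000.
κw = 4.380, sinh(κw) = 39.91.
Matching ψ, ψ′ at both faces gives T = [1 + U² sinh²(κw) / (4E(U − E))]⁻¹ = 1/1823 = 0.000548.

T = 0.000548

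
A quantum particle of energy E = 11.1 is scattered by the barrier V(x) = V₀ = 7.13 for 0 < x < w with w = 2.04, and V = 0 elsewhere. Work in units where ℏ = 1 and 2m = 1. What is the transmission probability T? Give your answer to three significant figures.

E > V₀: inside the barrier k₂ = √(2m(E − V₀))/ℏ = 1.992, k₂w = 4.065.
Matching at both interfaces gives T⁻¹ = 1 + V₀² sin²(k₂w) / [4E(E − V₀)] = 1.183, hence T = 0.845.

T = 0.845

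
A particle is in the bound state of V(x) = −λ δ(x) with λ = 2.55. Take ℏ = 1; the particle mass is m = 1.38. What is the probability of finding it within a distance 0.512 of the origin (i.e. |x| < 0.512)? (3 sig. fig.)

P = 0.973

The normalised bound state is ψ = √κ e^{−κ|x|} with κ = mλ/ℏ² = 3.519.
P(|x| < d) = ∫_{−d}^{d} κ e^{−2κ|x|} dx = 1 − e^{−2κd} = 1 − e^{−3.603} = 0.9728.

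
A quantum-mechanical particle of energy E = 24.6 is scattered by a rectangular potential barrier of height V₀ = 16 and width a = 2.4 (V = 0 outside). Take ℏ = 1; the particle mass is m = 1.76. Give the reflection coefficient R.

E > V₀: inside the barrier k₂ = √(2m(E − V₀))/ℏ = 5.502, k₂a = 13.20.
T = [1 + V₀² sin²(k₂a) / (4E(E − V₀))]⁻¹ = 1/1.107 = 0.903.
R = 1 − T = 0.0970.

R = 0.0970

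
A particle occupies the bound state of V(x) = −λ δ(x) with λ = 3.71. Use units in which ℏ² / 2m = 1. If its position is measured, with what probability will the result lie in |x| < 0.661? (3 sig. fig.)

P = 0.914

The normalised bound state is ψ = √κ e^{−κ|x|} with κ = mλ/ℏ² = 1.855.
P(|x| < d) = ∫_{−d}^{d} κ e^{−2κ|x|} dx = 1 − e^{−2κd} = 1 − e^{−2.452} = 0.9139.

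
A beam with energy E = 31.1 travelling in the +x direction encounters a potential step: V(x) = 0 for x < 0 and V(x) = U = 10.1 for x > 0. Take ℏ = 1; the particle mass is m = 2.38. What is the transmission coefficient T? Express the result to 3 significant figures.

The wavenumbers are k₁ = √(2mE)/ℏ = 12.17 on the left and k₂ = √(2m(E − U))/ℏ = 9.998 on the right.
Matching ψ and ψ′ at x = 0 gives r = (k₁ − k₂)/(k₁ + k₂), so R = r² = 0.009576 and T = 1 − R = 0.9904.

T = 0.990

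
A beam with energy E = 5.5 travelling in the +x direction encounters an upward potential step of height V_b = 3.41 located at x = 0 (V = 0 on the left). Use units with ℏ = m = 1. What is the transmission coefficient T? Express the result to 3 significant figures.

On each side the TISE gives plane waves with k = √(2m(E − V))/ℏ: k₁ = √(2·1·5.5) = 3.317, k₂ = √(2·1·2.09) = 2.045.
Continuity of ψ and ψ′ at the step yields the reflection amplitude r = (k₁ − k₂)/(k₁ + k₂) = 0.2373; thus R = |r|² = 0.05630, T = 0.9437.

T = 0.944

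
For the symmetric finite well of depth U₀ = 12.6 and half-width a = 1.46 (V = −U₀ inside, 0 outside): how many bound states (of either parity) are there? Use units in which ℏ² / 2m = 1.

N = 4

The dimensionless depth is z₀ = a√(2mU₀)/ℏ = 1.46 × √(12.60) = 5.182.
The even/odd transcendental equations gain one root per π/2 in z₀, giving N = 1 + ⌊2z₀/π⌋ = 1 + ⌊3.299⌋ = 4.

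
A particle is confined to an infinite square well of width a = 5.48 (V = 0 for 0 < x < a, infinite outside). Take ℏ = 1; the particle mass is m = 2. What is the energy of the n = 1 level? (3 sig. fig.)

Requiring ψ(0) = ψ(a) = 0 quantises k = nπ/a, hence E_n = ℏ²k²/2m = n²π²ℏ²/(2ma²).
E_1 = 1² × π² / (2 × 2 × 5.48²) = 0.08216.

E = 0.0822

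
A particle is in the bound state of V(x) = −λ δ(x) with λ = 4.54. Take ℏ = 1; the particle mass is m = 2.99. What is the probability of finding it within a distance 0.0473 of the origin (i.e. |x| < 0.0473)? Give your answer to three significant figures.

The normalised bound state is ψ = √κ e^{−κ|x|} with κ = mλ/ℏ² = 13.57.
P(|x| < d) = ∫_{−d}^{d} κ e^{−2κ|x|} dx = 1 − e^{−2κd} = 1 − e^{−1.284} = 0.7231.

P = 0.723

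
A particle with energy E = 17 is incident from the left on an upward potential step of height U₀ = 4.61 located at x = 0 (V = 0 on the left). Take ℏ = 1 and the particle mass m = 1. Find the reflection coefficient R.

On each side the TISE gives plane waves with k = √(2m(E − V))/ℏ: k₁ = √(2·1·17) = 5.831, k₂ = √(2·1·12.39) = 4.978.
Continuity of ψ and ψ′ at the step yields the reflection amplitude r = (k₁ − k₂)/(k₁ + k₂) = 0.07892; thus R = |r|² = 0.006228, T = 0.9938.

R = 0.00623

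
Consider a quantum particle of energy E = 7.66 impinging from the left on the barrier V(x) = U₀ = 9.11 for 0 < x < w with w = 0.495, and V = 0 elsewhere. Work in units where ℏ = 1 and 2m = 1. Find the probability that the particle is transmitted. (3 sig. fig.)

T = 0.573

Since E < U₀ the interior solution is evanescent with decay constant κ = √(2m(U₀ − E))/ℏ = 1.204.
κw = 0.5961, sinh(κw) = 0.6320.
The exact tunnelling result is T⁻¹ = 1 + U₀² sinh²(κw) / [4E(U₀ − E)] = 1.746, so T = 0.573.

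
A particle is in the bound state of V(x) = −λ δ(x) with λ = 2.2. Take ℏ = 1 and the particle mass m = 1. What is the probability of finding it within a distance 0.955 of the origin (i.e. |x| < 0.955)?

The normalised bound state is ψ = √κ e^{−κ|x|} with κ = mλ/ℏ² = 2.200.
P(|x| < d) = ∫_{−d}^{d} κ e^{−2κ|x|} dx = 1 − e^{−2κd} = 1 − e^{−4.202} = 0.9850.

P = 0.985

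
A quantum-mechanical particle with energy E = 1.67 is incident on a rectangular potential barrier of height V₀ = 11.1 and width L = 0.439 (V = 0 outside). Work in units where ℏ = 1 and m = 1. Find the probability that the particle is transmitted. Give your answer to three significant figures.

Since E < V₀ the interior solution is evanescent with decay constant κ = √(2m(V₀ − E))/ℏ = 4.343.
κL = 1.906, sinh(κL) = 3.290.
Matching ψ, ψ′ at both faces gives T = [1 + V₀² sinh²(κL) / (4E(V₀ − E))]⁻¹ = 1/22.18 = 0.0451.

T = 0.0451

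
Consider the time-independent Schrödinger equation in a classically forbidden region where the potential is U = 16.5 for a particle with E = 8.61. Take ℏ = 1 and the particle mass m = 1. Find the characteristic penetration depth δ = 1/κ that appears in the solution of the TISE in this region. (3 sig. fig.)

δ = 0.252

Since E < U the TISE in this region is ψ'' = κ²ψ with κ = √(2m(U − E))/ℏ.
κ = √(2 × 1 × 7.89) = 3.972. The penetration depth is δ = 1/κ = 0.252.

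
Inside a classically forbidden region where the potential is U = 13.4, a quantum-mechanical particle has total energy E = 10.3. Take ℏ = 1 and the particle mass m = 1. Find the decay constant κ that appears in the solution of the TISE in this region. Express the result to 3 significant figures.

Since E < U the TISE in this region is ψ'' = κ²ψ with κ = √(2m(U − E))/ℏ.
κ = √(2 × 1 × 3.1) = 2.490.

κ = 2.49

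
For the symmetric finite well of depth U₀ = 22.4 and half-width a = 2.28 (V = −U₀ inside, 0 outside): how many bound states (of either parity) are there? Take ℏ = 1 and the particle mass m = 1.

N = 10

The dimensionless depth is z₀ = a√(2mU₀)/ℏ = 2.28 × √(44.80) = 15.26.
The even/odd transcendental equations gain one root per π/2 in z₀, giving N = 1 + ⌊2z₀/π⌋ = 1 + ⌊9.715⌋ = 10.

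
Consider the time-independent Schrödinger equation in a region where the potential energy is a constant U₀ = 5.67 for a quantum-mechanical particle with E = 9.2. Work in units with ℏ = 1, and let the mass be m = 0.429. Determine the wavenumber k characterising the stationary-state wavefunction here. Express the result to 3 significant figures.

With E > U₀ the solution is oscillatory, ψ ∝ e^{±ikx} with k = √(2m(E − U₀))/ℏ.
k = √(2 × 0.429 × 3.53) = 1.740.

k = 1.74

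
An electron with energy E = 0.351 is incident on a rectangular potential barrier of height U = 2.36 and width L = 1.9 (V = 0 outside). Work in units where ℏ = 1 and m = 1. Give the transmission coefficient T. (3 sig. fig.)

T = 0.000997

E < U: inside the barrier ψ ∝ e^{±κx} with κ = √(2m(U − E))/ℏ = 2.004.
κL = 3.809, sinh(κL) = 22.53.
Matching ψ, ψ′ at both faces gives T = [1 + U² sinh²(κL) / (4E(U − E))]⁻¹ = 1/1003 = 0.000997.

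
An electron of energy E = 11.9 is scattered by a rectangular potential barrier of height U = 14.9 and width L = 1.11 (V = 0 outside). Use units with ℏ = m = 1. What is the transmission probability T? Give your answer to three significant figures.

T = 0.0112

E < U: inside the barrier ψ ∝ e^{±κx} with κ = √(2m(U − E))/ℏ = 2.449.
κL = 2.719, sinh(κL) = 7.549.
The exact tunnelling result is T⁻¹ = 1 + U² sinh²(κL) / [4E(U − E)] = 89.60, so T = 0.0112.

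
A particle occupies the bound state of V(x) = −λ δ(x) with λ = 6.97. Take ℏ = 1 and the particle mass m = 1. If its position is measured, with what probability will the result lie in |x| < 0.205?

P = 0.943

The normalised bound state is ψ = √κ e^{−κ|x|} with κ = mλ/ℏ² = 6.970.
P(|x| < d) = ∫_{−d}^{d} κ e^{−2κ|x|} dx = 1 − e^{−2κd} = 1 − e^{−2.858} = 0.9426.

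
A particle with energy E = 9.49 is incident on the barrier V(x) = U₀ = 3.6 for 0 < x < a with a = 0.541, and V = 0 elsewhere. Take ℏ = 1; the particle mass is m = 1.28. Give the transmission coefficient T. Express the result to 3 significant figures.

Above the barrier the interior wavenumber is k₂ = √(2m(E − U₀))/ℏ = 3.883, giving phase k₂a = 2.101.
T = [1 + U₀² sin²(k₂a) / (4E(E − U₀))]⁻¹ = 1/1.043 = 0.959.

T = 0.959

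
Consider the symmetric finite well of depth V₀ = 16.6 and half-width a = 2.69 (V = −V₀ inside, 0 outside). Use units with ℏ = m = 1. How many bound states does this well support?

N = 10

The dimensionless depth is z₀ = a√(2mV₀)/ℏ = 2.69 × √(33.20) = 15.50.
The even/odd transcendental equations gain one root per π/2 in z₀, giving N = 1 + ⌊2z₀/π⌋ = 1 + ⌊9.867⌋ = 10.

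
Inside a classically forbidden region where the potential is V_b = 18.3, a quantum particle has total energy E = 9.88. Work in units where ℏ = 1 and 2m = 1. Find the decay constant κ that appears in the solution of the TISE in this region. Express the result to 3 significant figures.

κ = 2.90

Since E < V_b the TISE in this region is ψ'' = κ²ψ with κ = √(2m(V_b − E))/ℏ.
κ = √(2 × 0.5 × 8.42) = 2.902.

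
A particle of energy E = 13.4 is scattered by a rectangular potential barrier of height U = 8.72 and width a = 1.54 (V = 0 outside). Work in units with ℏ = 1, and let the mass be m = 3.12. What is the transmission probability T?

E > U: inside the barrier k₂ = √(2m(E − U))/ℏ = 5.404, k₂a = 8.322.
Matching at both interfaces gives T⁻¹ = 1 + U² sin²(k₂a) / [4E(E − U)] = 1.241, hence T = 0.806.

T = 0.806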